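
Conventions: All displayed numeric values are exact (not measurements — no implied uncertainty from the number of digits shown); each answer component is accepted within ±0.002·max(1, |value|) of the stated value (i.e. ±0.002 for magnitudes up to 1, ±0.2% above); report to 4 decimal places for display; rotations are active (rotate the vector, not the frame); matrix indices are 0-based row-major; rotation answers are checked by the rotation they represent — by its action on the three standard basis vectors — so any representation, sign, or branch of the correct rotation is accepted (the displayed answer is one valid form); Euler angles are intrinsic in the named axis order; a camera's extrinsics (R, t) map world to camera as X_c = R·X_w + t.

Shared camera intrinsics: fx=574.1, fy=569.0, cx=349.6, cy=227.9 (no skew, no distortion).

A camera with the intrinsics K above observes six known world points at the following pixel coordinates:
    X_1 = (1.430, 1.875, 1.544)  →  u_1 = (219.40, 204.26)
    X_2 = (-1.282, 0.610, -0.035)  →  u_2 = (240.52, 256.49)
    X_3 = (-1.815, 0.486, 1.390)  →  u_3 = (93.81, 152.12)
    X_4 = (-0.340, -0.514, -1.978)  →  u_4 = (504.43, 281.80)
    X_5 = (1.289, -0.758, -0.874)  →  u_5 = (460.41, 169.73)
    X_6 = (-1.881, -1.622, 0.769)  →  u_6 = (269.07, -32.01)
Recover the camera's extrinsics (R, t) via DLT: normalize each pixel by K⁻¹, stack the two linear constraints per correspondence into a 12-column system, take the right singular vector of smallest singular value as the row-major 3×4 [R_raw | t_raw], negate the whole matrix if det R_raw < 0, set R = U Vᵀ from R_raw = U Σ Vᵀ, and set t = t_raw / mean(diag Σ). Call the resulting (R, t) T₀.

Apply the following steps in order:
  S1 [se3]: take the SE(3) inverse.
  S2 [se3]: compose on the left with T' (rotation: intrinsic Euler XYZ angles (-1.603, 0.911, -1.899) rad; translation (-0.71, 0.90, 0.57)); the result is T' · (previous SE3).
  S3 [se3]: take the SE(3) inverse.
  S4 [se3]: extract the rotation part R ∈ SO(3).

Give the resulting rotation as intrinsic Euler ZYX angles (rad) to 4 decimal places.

rotation (euler_zyx) = (-3.0973, -0.1619, 0.0808)

source (pnp_recover): camera pose = R=[0.3583 -0.5599 -0.7471; -0.1928 0.7387 -0.6459; 0.9135 0.3754 0.1567], t=(-0.2100, -0.4600, 6.1298)
after S1 (invert_se3): R=[0.3583 -0.1928 0.9135; -0.5599 0.7387 0.3754; -0.7471 -0.6459 0.1567], t=(-5.6131, -2.0791, -1.4146)
after S2 (compose_se3): R=[-0.9860 -0.0437 0.1612; 0.0571 -0.9952 0.0796; 0.1569 0.0877 0.9837], t=(-1.9251, -0.0339, -5.3867)
after S3 (invert_se3): R=[-0.9860 0.0571 0.1569; -0.0437 -0.9952 0.0877; 0.1612 0.0796 0.9837], t=(-1.0509, 0.3546, 5.6119)
after S4 (rot_of_se3): [-0.9860 0.0571 0.1569; -0.0437 -0.9952 0.0877; 0.1612 0.0796 0.9837]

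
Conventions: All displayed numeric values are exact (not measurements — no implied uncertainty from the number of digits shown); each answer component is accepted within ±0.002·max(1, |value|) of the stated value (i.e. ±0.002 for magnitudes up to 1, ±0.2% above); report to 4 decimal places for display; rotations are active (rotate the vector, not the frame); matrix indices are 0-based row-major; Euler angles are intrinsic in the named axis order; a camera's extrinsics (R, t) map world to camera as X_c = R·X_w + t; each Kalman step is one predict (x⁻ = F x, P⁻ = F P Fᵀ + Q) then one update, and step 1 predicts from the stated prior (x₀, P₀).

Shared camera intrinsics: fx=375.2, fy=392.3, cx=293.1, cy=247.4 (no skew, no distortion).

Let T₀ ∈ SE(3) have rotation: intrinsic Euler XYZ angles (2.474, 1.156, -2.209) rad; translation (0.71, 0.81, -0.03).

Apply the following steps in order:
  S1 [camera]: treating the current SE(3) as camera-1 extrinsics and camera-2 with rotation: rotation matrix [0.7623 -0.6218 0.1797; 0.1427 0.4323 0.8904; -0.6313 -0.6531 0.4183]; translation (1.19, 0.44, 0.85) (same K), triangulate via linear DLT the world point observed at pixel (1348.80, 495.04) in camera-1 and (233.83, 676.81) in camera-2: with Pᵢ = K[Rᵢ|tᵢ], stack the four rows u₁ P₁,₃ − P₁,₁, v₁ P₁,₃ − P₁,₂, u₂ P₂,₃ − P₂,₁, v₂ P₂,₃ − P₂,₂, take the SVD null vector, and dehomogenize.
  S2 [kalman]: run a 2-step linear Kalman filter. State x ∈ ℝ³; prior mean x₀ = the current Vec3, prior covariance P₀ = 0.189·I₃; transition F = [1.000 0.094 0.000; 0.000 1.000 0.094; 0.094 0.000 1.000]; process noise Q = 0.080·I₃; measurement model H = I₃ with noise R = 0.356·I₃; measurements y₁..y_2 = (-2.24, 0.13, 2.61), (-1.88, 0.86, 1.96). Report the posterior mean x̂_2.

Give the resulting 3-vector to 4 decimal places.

after S1 (triangulate): (-1.6798, 0.9339, 1.8949)
after S2 (kf_track): (-1.8361, 0.8767, 1.9288)

result = (-1.8361, 0.8767, 1.9288)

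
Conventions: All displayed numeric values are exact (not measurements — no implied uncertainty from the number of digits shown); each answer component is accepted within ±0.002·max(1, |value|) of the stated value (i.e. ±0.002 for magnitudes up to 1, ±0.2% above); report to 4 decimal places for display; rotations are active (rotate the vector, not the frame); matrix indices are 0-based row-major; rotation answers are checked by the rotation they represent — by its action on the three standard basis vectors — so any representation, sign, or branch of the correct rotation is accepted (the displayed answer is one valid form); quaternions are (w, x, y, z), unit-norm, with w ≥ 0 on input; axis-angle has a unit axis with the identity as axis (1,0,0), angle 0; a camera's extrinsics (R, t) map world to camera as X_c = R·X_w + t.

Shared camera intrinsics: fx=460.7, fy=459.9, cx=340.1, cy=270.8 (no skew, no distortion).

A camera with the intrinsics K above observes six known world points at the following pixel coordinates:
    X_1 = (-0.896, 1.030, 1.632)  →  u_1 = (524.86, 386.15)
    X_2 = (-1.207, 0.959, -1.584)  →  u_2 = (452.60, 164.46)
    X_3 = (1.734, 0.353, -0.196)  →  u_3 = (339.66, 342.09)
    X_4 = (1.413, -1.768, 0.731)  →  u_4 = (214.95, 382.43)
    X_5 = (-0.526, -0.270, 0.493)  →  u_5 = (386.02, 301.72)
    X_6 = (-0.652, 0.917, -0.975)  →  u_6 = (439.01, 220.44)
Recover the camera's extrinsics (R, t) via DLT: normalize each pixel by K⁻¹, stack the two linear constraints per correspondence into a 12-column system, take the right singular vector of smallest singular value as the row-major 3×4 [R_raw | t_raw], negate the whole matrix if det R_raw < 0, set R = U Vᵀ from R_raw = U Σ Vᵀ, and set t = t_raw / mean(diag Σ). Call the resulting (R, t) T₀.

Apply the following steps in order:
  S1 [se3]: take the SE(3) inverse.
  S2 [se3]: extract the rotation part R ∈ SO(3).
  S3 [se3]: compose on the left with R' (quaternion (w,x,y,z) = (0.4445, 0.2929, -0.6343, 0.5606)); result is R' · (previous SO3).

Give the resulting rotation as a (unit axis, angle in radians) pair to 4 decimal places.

rotation (axis_angle) = ((-0.4119, 0.3660, 0.8345), 2.8113)

source (pnp_recover): camera pose = R=[-0.4388 0.8862 0.1484; 0.5686 0.1460 0.8095; 0.6958 0.4396 -0.5680], t=(0.4702, 0.3000, 6.1315)
after S1 (invert_se3): R=[-0.4388 0.5686 0.6958; 0.8862 0.1460 0.4396; 0.1484 0.8095 -0.5680], t=(-4.2304, -3.1561, 3.1702)
after S2 (rot_of_se3): [-0.4388 0.5686 0.6958; 0.8862 0.1460 0.4396; 0.1484 0.8095 -0.5680]
after S3 (compose_so3): [-0.6158 -0.5640 -0.5501; -0.0227 -0.6852 0.7280; -0.7876 0.4608 0.4092]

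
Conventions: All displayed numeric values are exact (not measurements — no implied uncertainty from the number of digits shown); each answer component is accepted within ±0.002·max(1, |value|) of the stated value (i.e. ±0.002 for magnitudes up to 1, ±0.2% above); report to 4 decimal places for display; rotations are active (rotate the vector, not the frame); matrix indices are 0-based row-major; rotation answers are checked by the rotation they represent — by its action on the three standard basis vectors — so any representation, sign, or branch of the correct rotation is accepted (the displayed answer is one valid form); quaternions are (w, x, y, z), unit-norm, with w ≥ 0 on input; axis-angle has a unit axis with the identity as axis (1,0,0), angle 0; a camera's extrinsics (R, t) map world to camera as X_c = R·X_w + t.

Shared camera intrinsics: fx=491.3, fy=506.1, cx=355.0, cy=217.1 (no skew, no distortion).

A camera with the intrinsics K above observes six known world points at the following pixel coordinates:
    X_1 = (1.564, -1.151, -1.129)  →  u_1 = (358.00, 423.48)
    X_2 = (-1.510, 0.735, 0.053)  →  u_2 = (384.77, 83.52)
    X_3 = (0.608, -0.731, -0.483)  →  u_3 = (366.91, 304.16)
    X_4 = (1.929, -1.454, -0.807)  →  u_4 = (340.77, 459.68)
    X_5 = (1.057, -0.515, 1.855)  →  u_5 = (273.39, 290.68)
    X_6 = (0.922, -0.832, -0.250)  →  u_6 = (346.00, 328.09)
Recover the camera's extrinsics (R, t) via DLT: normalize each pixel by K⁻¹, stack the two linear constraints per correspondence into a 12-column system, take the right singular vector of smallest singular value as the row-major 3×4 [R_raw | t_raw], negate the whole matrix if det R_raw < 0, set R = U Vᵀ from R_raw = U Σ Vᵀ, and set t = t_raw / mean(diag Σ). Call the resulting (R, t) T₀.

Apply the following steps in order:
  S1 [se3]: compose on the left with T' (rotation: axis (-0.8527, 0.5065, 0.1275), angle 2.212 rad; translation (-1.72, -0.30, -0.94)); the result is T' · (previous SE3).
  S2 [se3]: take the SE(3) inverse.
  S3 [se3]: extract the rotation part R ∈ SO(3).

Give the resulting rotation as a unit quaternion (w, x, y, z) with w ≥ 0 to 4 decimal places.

source (pnp_recover): camera pose = R=[-0.6569 -0.6422 -0.3952; 0.7017 -0.7124 -0.0087; -0.2760 -0.2830 0.9186], t=(-0.1300, -0.0202, 5.8153)
after S1 (compose_se3): R=[-0.9906 0.1367 -0.0027; 0.0372 0.2890 0.9566; 0.1315 0.9475 -0.2914], t=(-0.4270, 4.3548, -4.1798)
after S2 (invert_se3): R=[-0.9906 0.0372 0.1315; 0.1367 0.2890 0.9475; -0.0027 0.9566 -0.2914], t=(-0.0355, 2.7602, -5.3849)
after S3 (rot_of_se3): [-0.9906 0.0372 0.1315; 0.1367 0.2890 0.9475; -0.0027 0.9566 -0.2914]

rotation (quat) = (0.0419, 0.0542, 0.8017, 0.5938)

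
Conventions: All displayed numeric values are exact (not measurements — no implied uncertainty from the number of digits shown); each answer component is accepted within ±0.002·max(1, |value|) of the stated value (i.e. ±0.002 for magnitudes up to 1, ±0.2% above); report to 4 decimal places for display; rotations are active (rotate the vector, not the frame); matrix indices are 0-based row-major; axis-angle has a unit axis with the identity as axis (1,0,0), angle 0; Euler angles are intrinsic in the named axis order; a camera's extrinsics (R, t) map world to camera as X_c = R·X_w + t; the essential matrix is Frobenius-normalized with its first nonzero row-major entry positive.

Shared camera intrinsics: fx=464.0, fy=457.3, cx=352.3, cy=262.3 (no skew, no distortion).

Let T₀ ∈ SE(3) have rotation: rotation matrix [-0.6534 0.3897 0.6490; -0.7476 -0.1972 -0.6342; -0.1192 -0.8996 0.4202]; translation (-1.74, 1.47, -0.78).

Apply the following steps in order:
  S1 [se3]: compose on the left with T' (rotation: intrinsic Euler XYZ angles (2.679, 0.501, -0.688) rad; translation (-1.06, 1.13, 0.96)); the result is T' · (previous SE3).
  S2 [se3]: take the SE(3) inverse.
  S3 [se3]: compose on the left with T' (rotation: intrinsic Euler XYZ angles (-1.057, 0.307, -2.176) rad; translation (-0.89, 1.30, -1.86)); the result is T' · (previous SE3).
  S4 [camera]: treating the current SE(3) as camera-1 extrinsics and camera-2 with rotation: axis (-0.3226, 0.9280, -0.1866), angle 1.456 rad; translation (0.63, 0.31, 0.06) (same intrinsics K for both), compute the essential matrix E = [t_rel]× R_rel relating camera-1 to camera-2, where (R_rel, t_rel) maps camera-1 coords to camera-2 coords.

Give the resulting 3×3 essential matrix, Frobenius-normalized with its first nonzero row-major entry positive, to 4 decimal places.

matrix = [0.5270 0.2085 0.2010; -0.4370 -0.0002 0.3569; -0.0231 -0.1828 -0.5349]

after S1 (compose_se3): R=[-0.9163 -0.2778 0.2883; -0.0178 0.7476 0.6639; -0.4000 0.6033 -0.6900], t=(-1.7949, -0.6577, 2.3956)
after S2 (invert_se3): R=[-0.9163 -0.0178 -0.4000; -0.2778 0.7476 0.6033; 0.2883 0.6639 -0.6900], t=(-0.6981, -1.4521, 2.6071)
after S3 (compose_se3): R=[0.3663 0.7963 0.4813; 0.6104 0.1848 -0.7703; -0.7023 0.5759 -0.4183], t=(-0.8619, 4.3623, -1.7397)
after S4 (essential): [0.5270 0.2085 0.2010; -0.4370 -0.0002 0.3569; -0.0231 -0.1828 -0.5349]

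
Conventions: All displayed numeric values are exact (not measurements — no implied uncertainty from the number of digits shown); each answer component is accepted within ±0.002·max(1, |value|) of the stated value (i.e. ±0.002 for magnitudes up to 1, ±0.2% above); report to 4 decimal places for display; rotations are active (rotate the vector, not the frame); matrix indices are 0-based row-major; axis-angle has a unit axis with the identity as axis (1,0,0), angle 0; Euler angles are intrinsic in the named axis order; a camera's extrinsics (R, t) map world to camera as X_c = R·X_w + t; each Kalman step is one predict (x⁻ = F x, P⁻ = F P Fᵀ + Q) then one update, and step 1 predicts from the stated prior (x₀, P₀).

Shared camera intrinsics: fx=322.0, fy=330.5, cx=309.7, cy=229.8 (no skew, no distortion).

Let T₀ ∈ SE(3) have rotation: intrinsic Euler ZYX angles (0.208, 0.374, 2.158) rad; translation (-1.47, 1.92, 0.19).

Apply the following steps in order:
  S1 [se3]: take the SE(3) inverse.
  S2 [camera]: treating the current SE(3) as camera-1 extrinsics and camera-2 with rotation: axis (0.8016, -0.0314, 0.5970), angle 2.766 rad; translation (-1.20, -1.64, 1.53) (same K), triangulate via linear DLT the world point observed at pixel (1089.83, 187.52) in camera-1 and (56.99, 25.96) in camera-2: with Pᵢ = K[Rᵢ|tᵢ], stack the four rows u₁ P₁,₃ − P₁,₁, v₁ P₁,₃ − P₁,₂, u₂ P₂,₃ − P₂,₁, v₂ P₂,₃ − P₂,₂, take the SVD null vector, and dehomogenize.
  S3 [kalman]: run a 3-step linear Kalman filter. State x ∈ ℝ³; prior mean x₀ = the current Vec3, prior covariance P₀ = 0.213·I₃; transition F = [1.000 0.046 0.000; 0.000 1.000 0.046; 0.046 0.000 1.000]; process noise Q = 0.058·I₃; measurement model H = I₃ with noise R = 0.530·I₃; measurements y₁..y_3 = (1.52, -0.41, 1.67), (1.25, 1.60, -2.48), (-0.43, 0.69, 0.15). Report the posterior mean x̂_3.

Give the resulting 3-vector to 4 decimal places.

result = (0.9028, 0.8762, -0.7256)

after S1 (invert_se3): R=[0.9108 0.1922 -0.3653; 0.4120 -0.4793 0.7749; -0.0261 -0.8563 -0.5157], t=(1.0392, 1.3786, 1.7038)
after S2 (triangulate): (1.3220, 1.4879, -1.7782)
after S3 (kf_track): (0.9028, 0.8762, -0.7256)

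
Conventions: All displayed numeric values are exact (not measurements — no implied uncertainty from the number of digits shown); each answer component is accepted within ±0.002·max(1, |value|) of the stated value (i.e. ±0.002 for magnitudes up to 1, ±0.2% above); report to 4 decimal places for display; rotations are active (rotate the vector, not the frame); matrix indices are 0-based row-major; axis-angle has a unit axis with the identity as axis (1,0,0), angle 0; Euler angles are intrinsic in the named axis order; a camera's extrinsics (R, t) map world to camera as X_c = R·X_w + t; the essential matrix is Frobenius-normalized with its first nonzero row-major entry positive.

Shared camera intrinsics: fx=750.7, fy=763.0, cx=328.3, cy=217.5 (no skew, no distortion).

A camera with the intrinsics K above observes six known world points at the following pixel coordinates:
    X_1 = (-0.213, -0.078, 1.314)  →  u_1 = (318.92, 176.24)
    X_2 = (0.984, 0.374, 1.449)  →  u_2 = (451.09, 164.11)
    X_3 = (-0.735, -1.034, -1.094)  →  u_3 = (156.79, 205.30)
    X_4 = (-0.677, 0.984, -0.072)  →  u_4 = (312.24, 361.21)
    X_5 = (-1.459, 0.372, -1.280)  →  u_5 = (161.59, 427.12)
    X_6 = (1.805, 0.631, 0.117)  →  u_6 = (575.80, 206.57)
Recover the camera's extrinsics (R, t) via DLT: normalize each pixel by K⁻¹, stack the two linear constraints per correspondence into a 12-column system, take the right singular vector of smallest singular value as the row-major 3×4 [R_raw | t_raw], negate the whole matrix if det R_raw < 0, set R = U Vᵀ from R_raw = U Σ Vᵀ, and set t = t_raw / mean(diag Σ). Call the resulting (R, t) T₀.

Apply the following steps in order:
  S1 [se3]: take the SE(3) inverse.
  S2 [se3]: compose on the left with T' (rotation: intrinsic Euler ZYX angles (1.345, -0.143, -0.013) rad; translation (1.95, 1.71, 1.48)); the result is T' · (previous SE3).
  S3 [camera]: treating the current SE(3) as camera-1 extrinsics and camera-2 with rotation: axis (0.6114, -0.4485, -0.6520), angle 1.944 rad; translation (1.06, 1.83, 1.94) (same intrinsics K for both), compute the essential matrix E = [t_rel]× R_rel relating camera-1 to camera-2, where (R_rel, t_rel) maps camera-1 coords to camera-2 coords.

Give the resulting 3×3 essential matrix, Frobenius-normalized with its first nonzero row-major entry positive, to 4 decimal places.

matrix = [0.3697 -0.4419 -0.1107; 0.2780 -0.0856 0.6180; 0.1706 -0.2847 -0.2811]

source (pnp_recover): camera pose = R=[0.9034 0.4250 0.0570; -0.3728 0.8441 -0.3853; -0.2118 0.3268 0.9211], t=(0.0600, 0.1000, 6.0302)
after S1 (invert_se3): R=[0.9034 -0.3728 -0.2118; 0.4250 0.8441 0.3268; 0.0570 -0.3853 0.9211], t=(1.2604, -2.0806, -5.5190)
after S2 (compose_se3): R=[-0.2164 -0.8877 -0.4063; 0.9596 -0.1168 -0.2558; 0.1797 -0.4453 0.8772], t=(4.5020, 3.2068, -3.7758)
after S3 (essential): [0.3697 -0.4419 -0.1107; 0.2780 -0.0856 0.6180; 0.1706 -0.2847 -0.2811]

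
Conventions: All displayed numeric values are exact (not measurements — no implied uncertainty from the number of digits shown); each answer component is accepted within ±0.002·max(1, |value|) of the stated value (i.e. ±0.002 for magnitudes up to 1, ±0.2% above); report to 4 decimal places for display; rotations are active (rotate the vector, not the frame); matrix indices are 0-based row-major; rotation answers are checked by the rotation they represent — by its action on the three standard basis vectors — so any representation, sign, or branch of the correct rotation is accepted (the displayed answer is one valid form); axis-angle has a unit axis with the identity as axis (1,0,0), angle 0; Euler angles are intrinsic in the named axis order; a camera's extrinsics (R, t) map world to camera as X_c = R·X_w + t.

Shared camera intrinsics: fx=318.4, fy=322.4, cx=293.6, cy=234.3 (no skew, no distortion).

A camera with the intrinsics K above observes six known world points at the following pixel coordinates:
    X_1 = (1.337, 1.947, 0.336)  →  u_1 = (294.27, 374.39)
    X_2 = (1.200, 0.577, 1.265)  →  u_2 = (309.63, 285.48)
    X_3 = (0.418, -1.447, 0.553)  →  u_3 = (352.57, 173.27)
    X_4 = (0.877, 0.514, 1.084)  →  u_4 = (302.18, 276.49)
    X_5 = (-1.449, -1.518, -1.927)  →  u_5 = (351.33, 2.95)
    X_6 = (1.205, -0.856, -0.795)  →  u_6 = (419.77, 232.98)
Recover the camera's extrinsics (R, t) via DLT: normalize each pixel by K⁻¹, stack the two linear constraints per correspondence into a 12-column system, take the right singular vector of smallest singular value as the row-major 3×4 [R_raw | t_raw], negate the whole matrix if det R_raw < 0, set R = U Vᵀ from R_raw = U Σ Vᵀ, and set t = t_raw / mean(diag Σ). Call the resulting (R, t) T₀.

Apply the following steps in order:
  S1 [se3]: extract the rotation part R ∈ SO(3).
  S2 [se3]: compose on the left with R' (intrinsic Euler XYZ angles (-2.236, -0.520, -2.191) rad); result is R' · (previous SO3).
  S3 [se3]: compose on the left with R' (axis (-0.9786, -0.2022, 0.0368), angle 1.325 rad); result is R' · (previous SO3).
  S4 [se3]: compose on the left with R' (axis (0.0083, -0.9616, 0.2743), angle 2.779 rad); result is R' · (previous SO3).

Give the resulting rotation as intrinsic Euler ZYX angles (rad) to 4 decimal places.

source (pnp_recover): camera pose = R=[0.7732 -0.5327 -0.3441; 0.5379 0.8383 -0.0891; 0.3359 -0.1162 0.9347], t=(0.1299, -0.0199, 4.7589)
after S1 (rot_of_se3): [0.7732 -0.5327 -0.3441; 0.5379 0.8383 -0.0891; 0.3359 -0.1162 0.9347]
after S2 (compose_so3): [-0.1770 0.9184 -0.3538; 0.8061 0.3415 0.4833; 0.5647 -0.1997 -0.8008]
after S3 (compose_so3): [-0.2056 0.9726 -0.1085; 0.7212 0.0756 -0.6886; -0.6616 -0.2198 -0.7169]
after S4 (compose_so3): [0.3336 -0.8437 0.4205; 0.9388 0.2570 -0.2291; 0.0852 0.4712 0.8779]

rotation (euler_zyx) = (1.2294, -0.0854, 0.4926)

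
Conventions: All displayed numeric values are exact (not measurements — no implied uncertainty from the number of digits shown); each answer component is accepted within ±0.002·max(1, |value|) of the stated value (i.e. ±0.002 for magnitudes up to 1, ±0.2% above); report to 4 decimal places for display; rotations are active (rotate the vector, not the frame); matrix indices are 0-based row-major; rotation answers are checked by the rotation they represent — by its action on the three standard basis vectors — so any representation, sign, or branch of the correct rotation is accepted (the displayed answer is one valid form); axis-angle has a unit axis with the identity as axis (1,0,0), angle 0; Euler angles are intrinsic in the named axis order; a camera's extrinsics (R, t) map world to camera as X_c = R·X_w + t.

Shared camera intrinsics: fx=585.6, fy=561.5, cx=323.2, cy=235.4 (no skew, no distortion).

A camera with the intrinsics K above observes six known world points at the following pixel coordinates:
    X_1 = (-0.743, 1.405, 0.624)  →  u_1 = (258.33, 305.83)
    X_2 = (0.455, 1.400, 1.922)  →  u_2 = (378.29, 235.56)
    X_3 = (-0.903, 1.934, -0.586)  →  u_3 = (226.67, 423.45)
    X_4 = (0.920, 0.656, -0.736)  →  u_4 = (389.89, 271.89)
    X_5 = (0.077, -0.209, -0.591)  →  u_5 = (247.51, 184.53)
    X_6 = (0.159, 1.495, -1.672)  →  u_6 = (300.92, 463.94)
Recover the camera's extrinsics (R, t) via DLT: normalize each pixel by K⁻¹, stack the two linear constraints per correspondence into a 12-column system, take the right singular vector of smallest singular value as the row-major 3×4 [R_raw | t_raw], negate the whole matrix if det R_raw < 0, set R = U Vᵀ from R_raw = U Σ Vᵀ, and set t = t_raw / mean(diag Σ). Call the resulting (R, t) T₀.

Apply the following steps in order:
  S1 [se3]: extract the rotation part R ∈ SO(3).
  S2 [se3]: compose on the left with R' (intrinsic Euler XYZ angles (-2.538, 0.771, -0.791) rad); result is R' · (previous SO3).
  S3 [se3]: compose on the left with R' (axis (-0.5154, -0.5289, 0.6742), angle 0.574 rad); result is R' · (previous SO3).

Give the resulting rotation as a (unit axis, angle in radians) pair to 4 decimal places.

source (pnp_recover): camera pose = R=[0.9458 0.2872 0.1519; -0.2098 0.8969 -0.3894; -0.2481 0.3364 0.9084], t=(-0.4699, -0.4100, 4.8593)
after S1 (rot_of_se3): [0.9458 0.2872 0.1519; -0.2098 0.8969 -0.3894; -0.2481 0.3364 0.9084]
after S2 (compose_so3): [0.1971 0.8366 0.5111; 0.3701 -0.5462 0.7515; 0.9079 0.0410 -0.4173]
after S3 (compose_so3): [-0.2567 0.9002 0.3517; 0.6103 -0.1312 0.7812; 0.7494 0.4152 -0.5157]

rotation (axis_angle) = ((-0.5968, -0.6484, -0.4727), 2.8299)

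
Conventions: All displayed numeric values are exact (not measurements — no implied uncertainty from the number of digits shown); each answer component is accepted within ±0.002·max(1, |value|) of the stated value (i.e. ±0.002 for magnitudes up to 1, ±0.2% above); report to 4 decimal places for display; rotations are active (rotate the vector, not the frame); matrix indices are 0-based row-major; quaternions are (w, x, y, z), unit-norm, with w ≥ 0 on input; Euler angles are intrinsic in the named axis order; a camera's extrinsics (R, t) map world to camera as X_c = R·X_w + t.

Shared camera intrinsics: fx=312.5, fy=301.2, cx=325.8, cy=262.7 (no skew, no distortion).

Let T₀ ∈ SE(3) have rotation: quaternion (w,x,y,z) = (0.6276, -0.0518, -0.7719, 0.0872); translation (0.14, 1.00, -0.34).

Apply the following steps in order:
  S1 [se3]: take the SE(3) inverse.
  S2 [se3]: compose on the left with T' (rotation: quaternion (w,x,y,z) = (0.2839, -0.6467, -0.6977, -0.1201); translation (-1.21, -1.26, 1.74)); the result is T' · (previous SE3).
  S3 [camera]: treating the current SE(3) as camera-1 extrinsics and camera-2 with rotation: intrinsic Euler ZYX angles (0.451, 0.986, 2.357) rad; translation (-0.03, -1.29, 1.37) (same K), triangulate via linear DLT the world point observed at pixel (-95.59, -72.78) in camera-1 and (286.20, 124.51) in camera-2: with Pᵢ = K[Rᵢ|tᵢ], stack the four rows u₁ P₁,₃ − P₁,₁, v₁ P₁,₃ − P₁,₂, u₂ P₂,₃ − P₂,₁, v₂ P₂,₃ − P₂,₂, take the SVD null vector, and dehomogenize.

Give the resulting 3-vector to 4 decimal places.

result = (0.6348, -0.6207, -0.5844)

after S1 (invert_se3): R=[-0.2069 0.1894 0.9599; -0.0295 0.9794 -0.1996; -0.9779 -0.0696 -0.1970], t=(0.1659, -1.0432, 0.1395)
after S2 (compose_se3): R=[0.2074 0.9669 -0.1486; -0.6995 0.2528 0.6684; 0.6839 -0.0347 0.7288], t=(-2.2565, -1.1876, 1.9267)
after S3 (triangulate): (0.6348, -0.6207, -0.5844)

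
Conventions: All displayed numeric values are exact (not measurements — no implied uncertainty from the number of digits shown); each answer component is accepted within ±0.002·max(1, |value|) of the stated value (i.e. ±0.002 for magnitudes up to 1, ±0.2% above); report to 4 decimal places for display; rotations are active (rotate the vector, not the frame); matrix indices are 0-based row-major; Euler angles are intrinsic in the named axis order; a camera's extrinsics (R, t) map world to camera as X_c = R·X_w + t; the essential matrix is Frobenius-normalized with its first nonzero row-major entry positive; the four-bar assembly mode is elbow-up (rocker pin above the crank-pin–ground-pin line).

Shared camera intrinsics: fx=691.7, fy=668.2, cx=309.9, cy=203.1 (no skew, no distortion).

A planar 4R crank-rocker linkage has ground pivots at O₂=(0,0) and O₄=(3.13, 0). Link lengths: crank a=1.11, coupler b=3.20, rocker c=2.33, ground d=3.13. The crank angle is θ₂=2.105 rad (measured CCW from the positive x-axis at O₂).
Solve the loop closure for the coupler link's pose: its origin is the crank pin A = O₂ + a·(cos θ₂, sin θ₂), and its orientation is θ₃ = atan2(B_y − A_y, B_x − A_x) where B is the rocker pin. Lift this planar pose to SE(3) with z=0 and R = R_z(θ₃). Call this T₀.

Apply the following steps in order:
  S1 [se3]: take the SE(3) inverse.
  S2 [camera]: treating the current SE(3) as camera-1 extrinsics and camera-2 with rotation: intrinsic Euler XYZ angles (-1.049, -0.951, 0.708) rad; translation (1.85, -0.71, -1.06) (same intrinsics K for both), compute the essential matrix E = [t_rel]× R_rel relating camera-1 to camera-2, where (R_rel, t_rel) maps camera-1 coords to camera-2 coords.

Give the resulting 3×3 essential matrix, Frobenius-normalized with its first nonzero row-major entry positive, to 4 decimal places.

matrix = [0.5945 0.0606 0.1501; 0.0767 0.5214 0.3088; 0.3559 -0.3275 -0.1152]

source (fourbar_fk): coupler pose = R=[0.9205 -0.3909 0.0000; 0.3909 0.9205 0.0000; 0.0000 0.0000 1.0000], t=(-0.5652, 0.9553, 0.0000)
after S1 (invert_se3): R=[0.9205 0.3909 0.0000; -0.3909 0.9205 0.0000; 0.0000 0.0000 1.0000], t=(0.1468, -1.1002, 0.0000)
after S2 (essential): [0.5945 0.0606 0.1501; 0.0767 0.5214 0.3088; 0.3559 -0.3275 -0.1152]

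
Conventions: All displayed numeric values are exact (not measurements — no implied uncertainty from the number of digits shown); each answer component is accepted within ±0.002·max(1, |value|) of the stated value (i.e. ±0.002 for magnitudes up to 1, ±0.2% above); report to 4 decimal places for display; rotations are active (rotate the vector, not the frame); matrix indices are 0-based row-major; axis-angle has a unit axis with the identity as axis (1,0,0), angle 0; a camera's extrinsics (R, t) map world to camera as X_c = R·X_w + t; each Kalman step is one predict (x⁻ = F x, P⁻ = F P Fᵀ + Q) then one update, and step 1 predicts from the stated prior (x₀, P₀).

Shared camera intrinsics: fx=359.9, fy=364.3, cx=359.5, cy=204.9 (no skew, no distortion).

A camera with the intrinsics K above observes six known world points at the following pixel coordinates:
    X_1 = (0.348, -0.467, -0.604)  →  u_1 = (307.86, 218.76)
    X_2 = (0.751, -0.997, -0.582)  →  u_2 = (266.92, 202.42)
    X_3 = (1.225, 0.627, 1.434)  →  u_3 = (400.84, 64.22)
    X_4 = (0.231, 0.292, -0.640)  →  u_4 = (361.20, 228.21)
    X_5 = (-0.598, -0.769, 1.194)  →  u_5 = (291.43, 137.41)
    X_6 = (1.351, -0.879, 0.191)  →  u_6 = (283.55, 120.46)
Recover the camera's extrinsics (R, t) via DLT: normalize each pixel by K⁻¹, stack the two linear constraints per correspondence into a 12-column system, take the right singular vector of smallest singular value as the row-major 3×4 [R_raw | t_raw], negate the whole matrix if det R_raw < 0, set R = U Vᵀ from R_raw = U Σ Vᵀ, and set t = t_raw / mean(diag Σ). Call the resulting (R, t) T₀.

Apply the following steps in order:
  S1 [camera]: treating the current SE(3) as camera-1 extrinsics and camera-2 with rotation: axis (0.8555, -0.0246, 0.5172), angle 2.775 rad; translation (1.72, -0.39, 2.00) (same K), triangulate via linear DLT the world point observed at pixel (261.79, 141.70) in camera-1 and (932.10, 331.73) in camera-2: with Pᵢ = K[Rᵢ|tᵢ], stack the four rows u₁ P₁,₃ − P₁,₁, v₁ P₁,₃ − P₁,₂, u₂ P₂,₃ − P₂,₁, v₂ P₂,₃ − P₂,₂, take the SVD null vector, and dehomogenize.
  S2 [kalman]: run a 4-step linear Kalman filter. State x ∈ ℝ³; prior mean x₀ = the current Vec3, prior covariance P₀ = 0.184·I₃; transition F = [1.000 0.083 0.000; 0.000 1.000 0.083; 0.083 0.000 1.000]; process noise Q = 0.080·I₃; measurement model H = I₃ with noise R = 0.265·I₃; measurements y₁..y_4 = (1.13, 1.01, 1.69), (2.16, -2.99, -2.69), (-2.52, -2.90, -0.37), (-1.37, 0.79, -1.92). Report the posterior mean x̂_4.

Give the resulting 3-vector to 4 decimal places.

result = (-0.9274, -0.9362, -1.0846)

source (pnp_recover): camera pose = R=[0.2201 0.9755 0.0027; -0.3655 0.0850 -0.9269; -0.9044 0.2030 0.3752], t=(-0.3100, -0.2100, 5.4522)
after S1 (triangulate): (0.2090, -1.1873, 0.5616)
after S2 (kf_track): (-0.9274, -0.9362, -1.0846)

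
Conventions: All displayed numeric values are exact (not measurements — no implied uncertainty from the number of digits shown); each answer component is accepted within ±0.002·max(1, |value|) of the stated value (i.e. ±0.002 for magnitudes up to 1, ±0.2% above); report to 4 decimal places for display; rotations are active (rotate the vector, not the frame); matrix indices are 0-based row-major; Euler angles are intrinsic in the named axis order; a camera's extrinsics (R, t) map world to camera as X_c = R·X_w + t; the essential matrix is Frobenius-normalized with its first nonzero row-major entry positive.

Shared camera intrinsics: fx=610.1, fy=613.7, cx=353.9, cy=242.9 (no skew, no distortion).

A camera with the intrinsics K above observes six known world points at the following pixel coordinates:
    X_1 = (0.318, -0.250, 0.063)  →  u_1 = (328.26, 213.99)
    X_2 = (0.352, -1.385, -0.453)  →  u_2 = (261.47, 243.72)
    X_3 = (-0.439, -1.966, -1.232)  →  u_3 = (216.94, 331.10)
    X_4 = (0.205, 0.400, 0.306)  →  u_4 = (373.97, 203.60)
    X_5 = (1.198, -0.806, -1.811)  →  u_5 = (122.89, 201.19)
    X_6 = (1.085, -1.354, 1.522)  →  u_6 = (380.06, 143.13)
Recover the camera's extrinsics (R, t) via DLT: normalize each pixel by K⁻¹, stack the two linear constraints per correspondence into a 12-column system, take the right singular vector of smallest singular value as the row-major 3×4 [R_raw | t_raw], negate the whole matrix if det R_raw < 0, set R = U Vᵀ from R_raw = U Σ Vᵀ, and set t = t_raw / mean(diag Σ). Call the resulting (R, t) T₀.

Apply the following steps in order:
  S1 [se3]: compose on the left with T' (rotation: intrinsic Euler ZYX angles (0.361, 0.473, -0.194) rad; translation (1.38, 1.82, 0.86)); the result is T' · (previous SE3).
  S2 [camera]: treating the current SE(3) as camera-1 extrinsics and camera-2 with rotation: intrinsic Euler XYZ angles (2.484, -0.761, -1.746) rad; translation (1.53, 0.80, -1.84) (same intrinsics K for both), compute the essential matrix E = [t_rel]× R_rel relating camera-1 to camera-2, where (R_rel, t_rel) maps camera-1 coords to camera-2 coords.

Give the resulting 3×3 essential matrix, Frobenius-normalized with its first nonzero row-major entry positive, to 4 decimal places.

matrix = [0.1712 0.1883 -0.2228; -0.6210 0.3241 0.0409; 0.1589 0.4447 -0.4126]

source (pnp_recover): camera pose = R=[-0.3598 0.3369 0.8701; -0.9325 -0.1604 -0.3236; 0.0305 -0.9278 0.3719], t=(-0.1299, -0.0300, 6.2520)
after S1 (compose_se3): R=[0.1108 0.0245 0.9935; -0.9299 -0.3501 0.1124; 0.3506 -0.9364 -0.0160], t=(3.4735, 3.8672, 6.3855)
after S2 (essential): [0.1712 0.1883 -0.2228; -0.6210 0.3241 0.0409; 0.1589 0.4447 -0.4126]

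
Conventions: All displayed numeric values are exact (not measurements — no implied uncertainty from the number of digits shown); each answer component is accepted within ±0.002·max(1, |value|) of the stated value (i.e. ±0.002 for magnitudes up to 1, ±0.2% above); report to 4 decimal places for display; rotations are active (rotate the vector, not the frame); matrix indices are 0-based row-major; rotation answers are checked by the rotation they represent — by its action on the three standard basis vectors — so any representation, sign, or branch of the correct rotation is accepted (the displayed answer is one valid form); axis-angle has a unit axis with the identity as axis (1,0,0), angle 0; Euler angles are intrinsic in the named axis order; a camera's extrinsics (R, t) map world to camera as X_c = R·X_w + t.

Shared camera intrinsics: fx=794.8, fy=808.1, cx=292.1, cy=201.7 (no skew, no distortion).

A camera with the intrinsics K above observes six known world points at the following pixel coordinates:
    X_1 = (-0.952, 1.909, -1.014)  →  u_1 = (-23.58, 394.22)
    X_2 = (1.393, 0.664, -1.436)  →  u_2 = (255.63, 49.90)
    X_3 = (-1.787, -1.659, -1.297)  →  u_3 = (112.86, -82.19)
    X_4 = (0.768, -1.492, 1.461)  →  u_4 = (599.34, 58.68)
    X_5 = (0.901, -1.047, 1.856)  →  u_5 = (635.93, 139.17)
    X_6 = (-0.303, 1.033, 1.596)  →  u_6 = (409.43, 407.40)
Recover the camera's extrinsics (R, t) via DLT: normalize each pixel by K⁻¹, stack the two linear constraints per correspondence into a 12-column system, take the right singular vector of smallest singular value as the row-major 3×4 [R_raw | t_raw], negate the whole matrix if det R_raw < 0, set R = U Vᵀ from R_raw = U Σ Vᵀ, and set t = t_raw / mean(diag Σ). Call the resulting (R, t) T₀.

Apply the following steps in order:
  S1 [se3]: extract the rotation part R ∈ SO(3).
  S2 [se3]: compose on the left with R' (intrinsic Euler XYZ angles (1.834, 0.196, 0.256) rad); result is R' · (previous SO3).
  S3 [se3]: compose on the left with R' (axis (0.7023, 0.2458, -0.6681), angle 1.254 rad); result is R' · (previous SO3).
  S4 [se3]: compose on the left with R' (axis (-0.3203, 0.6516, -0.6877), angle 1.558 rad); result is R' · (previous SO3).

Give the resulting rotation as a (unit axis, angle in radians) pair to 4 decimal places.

source (pnp_recover): camera pose = R=[0.6425 -0.2976 0.7061; -0.1074 0.8774 0.4675; -0.7587 -0.3762 0.5318], t=(0.1900, -0.2800, 4.8298)
after S1 (rot_of_se3): [0.6425 -0.2976 0.7061; -0.1074 0.8774 0.4675; -0.7587 -0.3762 0.5318]
after S2 (compose_so3): [0.4886 -0.5736 0.6575; 0.8253 0.0591 -0.5616; 0.2833 0.8170 0.5023]
after S3 (compose_so3): [0.9148 -0.4020 -0.0402; -0.1817 -0.3207 -0.9296; 0.3608 0.8576 -0.3665]
after S4 (compose_so3): [0.3303 0.5450 -0.7707; -0.9400 0.1160 -0.3208; -0.0854 0.8304 0.5506]

rotation (axis_angle) = ((0.5756, -0.3426, -0.7425), 1.5724)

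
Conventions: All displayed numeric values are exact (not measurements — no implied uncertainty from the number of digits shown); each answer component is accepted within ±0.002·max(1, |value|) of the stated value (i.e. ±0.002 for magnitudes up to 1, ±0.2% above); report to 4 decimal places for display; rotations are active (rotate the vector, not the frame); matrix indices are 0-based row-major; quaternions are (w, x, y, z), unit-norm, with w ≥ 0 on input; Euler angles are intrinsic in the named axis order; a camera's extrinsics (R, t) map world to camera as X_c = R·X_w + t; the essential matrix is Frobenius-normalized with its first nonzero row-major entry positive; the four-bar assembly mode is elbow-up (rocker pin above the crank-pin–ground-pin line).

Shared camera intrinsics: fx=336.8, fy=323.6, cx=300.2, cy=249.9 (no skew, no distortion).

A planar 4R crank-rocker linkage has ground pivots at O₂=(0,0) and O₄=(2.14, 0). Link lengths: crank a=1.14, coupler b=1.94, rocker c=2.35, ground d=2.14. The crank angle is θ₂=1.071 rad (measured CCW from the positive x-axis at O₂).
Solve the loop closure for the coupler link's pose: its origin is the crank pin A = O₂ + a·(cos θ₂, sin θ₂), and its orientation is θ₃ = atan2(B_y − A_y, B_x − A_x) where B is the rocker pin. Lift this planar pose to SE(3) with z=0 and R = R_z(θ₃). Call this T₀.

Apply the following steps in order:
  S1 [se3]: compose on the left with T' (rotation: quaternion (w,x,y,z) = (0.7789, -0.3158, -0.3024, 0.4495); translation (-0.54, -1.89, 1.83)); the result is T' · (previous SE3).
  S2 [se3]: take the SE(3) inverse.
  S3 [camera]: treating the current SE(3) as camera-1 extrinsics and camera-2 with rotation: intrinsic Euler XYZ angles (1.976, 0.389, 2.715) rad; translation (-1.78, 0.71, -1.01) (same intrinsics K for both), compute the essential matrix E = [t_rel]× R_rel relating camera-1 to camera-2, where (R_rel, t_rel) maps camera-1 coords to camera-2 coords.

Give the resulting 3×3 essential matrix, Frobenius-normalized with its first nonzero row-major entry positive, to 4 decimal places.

source (fourbar_fk): coupler pose = R=[0.7224 -0.6915 0.0000; 0.6915 0.7224 0.0000; 0.0000 0.0000 1.0000], t=(0.5463, 1.0006, 0.0000)
after S1 (compose_se3): R=[-0.0539 -0.6534 -0.7551; 0.9179 -0.3300 0.2201; -0.3930 -0.6812 0.6176], t=(-0.8239, -1.0064, 1.1680)
after S2 (invert_se3): R=[-0.0539 0.9179 -0.3930; -0.6534 -0.3300 -0.6812; -0.7551 0.2201 0.6176], t=(1.3385, -0.0749, -1.1219)
after S3 (essential): [0.4332 0.5078 -0.0195; 0.1395 -0.1871 -0.6609; -0.1720 -0.1521 0.1001]

matrix = [0.4332 0.5078 -0.0195; 0.1395 -0.1871 -0.6609; -0.1720 -0.1521 0.1001]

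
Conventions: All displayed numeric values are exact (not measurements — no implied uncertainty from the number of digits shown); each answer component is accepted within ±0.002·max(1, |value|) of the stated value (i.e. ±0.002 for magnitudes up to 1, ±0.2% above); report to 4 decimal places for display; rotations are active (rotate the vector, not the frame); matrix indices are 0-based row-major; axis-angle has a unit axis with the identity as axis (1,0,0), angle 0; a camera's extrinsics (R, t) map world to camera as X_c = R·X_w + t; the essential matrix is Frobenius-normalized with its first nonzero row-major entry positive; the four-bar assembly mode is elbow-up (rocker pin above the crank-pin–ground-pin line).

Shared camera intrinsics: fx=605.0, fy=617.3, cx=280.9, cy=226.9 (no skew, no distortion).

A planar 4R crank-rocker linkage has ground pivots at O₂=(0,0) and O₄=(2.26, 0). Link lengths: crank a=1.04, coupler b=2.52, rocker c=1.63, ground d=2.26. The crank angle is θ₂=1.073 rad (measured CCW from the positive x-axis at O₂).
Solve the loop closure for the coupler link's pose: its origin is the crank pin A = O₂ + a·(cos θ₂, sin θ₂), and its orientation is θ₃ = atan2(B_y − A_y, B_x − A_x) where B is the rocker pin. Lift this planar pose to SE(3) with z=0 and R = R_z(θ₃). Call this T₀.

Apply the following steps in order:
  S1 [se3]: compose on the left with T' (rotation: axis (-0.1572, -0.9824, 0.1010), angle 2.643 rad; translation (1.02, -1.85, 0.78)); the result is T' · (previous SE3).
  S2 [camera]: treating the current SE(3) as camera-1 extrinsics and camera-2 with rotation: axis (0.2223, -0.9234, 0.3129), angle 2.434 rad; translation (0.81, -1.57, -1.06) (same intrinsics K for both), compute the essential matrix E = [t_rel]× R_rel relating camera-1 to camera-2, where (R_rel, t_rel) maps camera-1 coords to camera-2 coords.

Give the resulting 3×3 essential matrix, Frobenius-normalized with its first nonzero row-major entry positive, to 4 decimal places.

source (fourbar_fk): coupler pose = R=[0.9749 -0.2228 0.0000; 0.2228 0.9749 0.0000; 0.0000 0.0000 1.0000], t=(0.4966, 0.9138, 0.0000)
after S1 (compose_se3): R=[-0.7571 0.4210 -0.4996; 0.5380 0.8356 -0.1112; 0.3706 -0.3530 -0.8591], t=(0.8278, -0.8281, 0.7595)
after S2 (essential): [0.5255 0.1504 -0.4186; -0.2639 0.3275 0.0053; 0.1680 -0.5416 0.1660]

matrix = [0.5255 0.1504 -0.4186; -0.2639 0.3275 0.0053; 0.1680 -0.5416 0.1660]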